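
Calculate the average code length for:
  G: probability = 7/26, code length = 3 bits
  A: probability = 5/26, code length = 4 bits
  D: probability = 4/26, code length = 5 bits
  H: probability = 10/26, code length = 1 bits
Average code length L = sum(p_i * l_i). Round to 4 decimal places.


Weighted contributions p_i * l_i:
  G: (7/26) * 3 = 21/26
  A: (5/26) * 4 = 20/26
  D: (4/26) * 5 = 20/26
  H: (10/26) * 1 = 10/26
Sum = (21 + 20 + 20 + 10)/26 = 71/26

L = 71/26 = 2.7308 bits/symbol


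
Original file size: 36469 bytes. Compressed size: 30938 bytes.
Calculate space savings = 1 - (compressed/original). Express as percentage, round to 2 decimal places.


ratio = compressed/original = 30938/36469 = 0.848337
savings = 1 - ratio = 1 - 0.848337 = 0.151663
as a percentage: 0.151663 * 100 = 15.17%

Space savings = 1 - 30938/36469 = 15.17%


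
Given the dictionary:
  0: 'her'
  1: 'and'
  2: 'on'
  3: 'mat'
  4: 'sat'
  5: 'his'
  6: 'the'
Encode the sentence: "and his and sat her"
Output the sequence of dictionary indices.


Look up each word in the dictionary:
  'and' -> 1
  'his' -> 5
  'and' -> 1
  'sat' -> 4
  'her' -> 0

Encoded: [1, 5, 1, 4, 0]


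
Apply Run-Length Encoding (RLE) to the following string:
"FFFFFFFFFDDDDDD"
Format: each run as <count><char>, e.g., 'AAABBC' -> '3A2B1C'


Scanning runs left to right:
  i=0: run of 'F' x 9 -> '9F'
  i=9: run of 'D' x 6 -> '6D'

RLE = 9F6D


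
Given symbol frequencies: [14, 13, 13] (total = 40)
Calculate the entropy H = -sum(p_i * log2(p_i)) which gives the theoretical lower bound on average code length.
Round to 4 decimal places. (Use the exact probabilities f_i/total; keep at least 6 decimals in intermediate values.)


Per-symbol terms -p_i * log2(p_i) with p_i = f_i/40:
  p = 14/40 = 0.350000: log2(p) = -1.514573, -p*log2(p) = 0.530101
  p = 13/40 = 0.325000: log2(p) = -1.621488, -p*log2(p) = 0.526984
  p = 13/40 = 0.325000: log2(p) = -1.621488, -p*log2(p) = 0.526984
H = 0.530101 + 0.526984 + 0.526984 = 1.584069

H = 1.5841 bits/symbol


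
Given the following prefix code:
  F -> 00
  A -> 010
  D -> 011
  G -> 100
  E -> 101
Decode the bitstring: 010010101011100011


Decoding step by step:
Bits 010 -> A
Bits 010 -> A
Bits 101 -> E
Bits 011 -> D
Bits 100 -> G
Bits 011 -> D


Decoded message: AAEDGD


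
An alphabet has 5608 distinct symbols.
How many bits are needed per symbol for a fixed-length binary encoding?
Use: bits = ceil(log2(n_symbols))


log2(5608) = 12.4533
Bracket: 2^12 = 4096 < 5608 <= 2^13 = 8192
So ceil(log2(5608)) = 13

bits = ceil(log2(5608)) = ceil(12.4533) = 13 bits


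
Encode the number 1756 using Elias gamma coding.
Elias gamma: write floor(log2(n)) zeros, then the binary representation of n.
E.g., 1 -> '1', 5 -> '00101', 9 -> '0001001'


num_bits = floor(log2(1756)) + 1 = 11
leading_zeros = num_bits - 1 = 10
binary(1756) = 11011011100

Elias gamma(1756) = '0000000000' + '11011011100' = 000000000011011011100 (21 bits)


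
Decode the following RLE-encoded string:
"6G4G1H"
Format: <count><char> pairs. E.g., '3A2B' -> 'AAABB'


Expanding each <count><char> pair:
  6G -> 'GGGGGG'
  4G -> 'GGGG'
  1H -> 'H'

Decoded = GGGGGGGGGGH


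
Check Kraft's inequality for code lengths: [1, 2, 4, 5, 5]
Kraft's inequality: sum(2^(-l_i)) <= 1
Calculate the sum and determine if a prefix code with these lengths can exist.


Sum = 2^(-1) + 2^(-2) + 2^(-4) + 2^(-5) + 2^(-5)
    = 0.5 + 0.25 + 0.0625 + 0.03125 + 0.03125
    = 28/32 = 0.875
Since 0.875 <= 1, Kraft's inequality IS satisfied.
A prefix code with these lengths CAN exist.

Kraft sum = 0.875. Satisfied.


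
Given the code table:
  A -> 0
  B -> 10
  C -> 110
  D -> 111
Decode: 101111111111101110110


Decoding:
10 -> B
111 -> D
111 -> D
111 -> D
110 -> C
111 -> D
0 -> A
110 -> C


Result: BDDDCDAC


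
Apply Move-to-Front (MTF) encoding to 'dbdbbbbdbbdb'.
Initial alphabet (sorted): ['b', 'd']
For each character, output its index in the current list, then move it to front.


MTF encoding:
'd': index 1 in ['b', 'd'] -> ['d', 'b']
'b': index 1 in ['d', 'b'] -> ['b', 'd']
'd': index 1 in ['b', 'd'] -> ['d', 'b']
'b': index 1 in ['d', 'b'] -> ['b', 'd']
'b': index 0 in ['b', 'd'] -> ['b', 'd']
'b': index 0 in ['b', 'd'] -> ['b', 'd']
'b': index 0 in ['b', 'd'] -> ['b', 'd']
'd': index 1 in ['b', 'd'] -> ['d', 'b']
'b': index 1 in ['d', 'b'] -> ['b', 'd']
'b': index 0 in ['b', 'd'] -> ['b', 'd']
'd': index 1 in ['b', 'd'] -> ['d', 'b']
'b': index 1 in ['d', 'b'] -> ['b', 'd']


Output: [1, 1, 1, 1, 0, 0, 0, 1, 1, 0, 1, 1]


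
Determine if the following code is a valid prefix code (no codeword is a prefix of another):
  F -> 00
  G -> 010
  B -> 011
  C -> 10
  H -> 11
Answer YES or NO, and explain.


Checking each pair (does one codeword prefix another?):
  F='00' vs G='010': no prefix
  F='00' vs B='011': no prefix
  F='00' vs C='10': no prefix
  F='00' vs H='11': no prefix
  G='010' vs F='00': no prefix
  G='010' vs B='011': no prefix
  G='010' vs C='10': no prefix
  G='010' vs H='11': no prefix
  B='011' vs F='00': no prefix
  B='011' vs G='010': no prefix
  B='011' vs C='10': no prefix
  B='011' vs H='11': no prefix
  C='10' vs F='00': no prefix
  C='10' vs G='010': no prefix
  C='10' vs B='011': no prefix
  C='10' vs H='11': no prefix
  H='11' vs F='00': no prefix
  H='11' vs G='010': no prefix
  H='11' vs B='011': no prefix
  H='11' vs C='10': no prefix
No violation found over all pairs.

YES -- this is a valid prefix code. No codeword is a prefix of any other codeword.


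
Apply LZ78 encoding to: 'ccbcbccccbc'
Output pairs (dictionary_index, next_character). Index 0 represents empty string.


LZ78 encoding steps:
Dictionary: {0: ''}
Step 1: w='' (idx 0), next='c' -> output (0, 'c'), add 'c' as idx 1
Step 2: w='c' (idx 1), next='b' -> output (1, 'b'), add 'cb' as idx 2
Step 3: w='cb' (idx 2), next='c' -> output (2, 'c'), add 'cbc' as idx 3
Step 4: w='c' (idx 1), next='c' -> output (1, 'c'), add 'cc' as idx 4
Step 5: w='cbc' (idx 3), end of input -> output (3, '')


Encoded: [(0, 'c'), (1, 'b'), (2, 'c'), (1, 'c'), (3, '')]


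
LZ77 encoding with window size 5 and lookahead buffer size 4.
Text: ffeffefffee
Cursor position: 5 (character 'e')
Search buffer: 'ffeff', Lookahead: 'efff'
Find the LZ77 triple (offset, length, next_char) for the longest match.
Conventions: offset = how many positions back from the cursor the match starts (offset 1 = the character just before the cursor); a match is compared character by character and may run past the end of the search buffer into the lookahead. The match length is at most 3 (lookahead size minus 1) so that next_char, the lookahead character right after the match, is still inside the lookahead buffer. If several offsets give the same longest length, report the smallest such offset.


Try each offset into the search buffer:
  offset=1 (pos 4, char 'f'): match length 0
  offset=2 (pos 3, char 'f'): match length 0
  offset=3 (pos 2, char 'e'): match length 3
  offset=4 (pos 1, char 'f'): match length 0
  offset=5 (pos 0, char 'f'): match length 0
Longest match has length 3 at offset 3.
next_char = character at position 5 + 3 = 8 -> 'f'

Best match: offset=3, length=3 (matching 'eff' starting at position 2)
LZ77 triple: (3, 3, 'f')


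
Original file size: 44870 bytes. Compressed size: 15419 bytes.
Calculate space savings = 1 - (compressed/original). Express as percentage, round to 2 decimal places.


ratio = compressed/original = 15419/44870 = 0.343637
savings = 1 - ratio = 1 - 0.343637 = 0.656363
as a percentage: 0.656363 * 100 = 65.64%

Space savings = 1 - 15419/44870 = 65.64%


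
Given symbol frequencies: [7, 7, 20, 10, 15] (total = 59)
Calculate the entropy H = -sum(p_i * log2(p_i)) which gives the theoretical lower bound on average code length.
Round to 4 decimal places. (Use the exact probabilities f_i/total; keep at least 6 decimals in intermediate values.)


Per-symbol terms -p_i * log2(p_i) with p_i = f_i/59:
  p = 7/59 = 0.118644: log2(p) = -3.075288, -p*log2(p) = 0.364865
  p = 7/59 = 0.118644: log2(p) = -3.075288, -p*log2(p) = 0.364865
  p = 20/59 = 0.338983: log2(p) = -1.560715, -p*log2(p) = 0.529056
  p = 10/59 = 0.169492: log2(p) = -2.560715, -p*log2(p) = 0.434019
  p = 15/59 = 0.254237: log2(p) = -1.975752, -p*log2(p) = 0.502310
H = 0.364865 + 0.364865 + 0.529056 + 0.434019 + 0.502310 = 2.195115

H = 2.1951 bits/symbol


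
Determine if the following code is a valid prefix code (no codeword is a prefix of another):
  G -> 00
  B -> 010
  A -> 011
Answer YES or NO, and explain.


Checking each pair (does one codeword prefix another?):
  G='00' vs B='010': no prefix
  G='00' vs A='011': no prefix
  B='010' vs G='00': no prefix
  B='010' vs A='011': no prefix
  A='011' vs G='00': no prefix
  A='011' vs B='010': no prefix
No violation found over all pairs.

YES -- this is a valid prefix code. No codeword is a prefix of any other codeword.


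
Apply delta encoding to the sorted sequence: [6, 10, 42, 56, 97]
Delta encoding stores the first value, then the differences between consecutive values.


First value: 6
Deltas:
  10 - 6 = 4
  42 - 10 = 32
  56 - 42 = 14
  97 - 56 = 41


Delta encoded: [6, 4, 32, 14, 41]


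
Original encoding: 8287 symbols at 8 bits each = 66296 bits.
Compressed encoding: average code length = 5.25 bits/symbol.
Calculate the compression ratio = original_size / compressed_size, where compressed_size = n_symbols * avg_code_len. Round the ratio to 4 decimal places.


original_size = n_symbols * orig_bits = 8287 * 8 = 66296 bits
compressed_size = n_symbols * avg_code_len = 8287 * 5.25 = 43506.75 bits
ratio = original_size / compressed_size = 66296 / 43506.75 = 1.5238

Compression ratio = 1.5238


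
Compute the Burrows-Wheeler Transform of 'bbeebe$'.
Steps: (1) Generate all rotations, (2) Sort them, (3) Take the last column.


Rotations (sorted):
  0: $bbeebe -> last char: e
  1: bbeebe$ -> last char: $
  2: be$bbee -> last char: e
  3: beebe$b -> last char: b
  4: e$bbeeb -> last char: b
  5: ebe$bbe -> last char: e
  6: eebe$bb -> last char: b


BWT = e$ebbeb


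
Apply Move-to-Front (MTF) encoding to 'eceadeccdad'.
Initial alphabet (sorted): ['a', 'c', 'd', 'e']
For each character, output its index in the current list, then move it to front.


MTF encoding:
'e': index 3 in ['a', 'c', 'd', 'e'] -> ['e', 'a', 'c', 'd']
'c': index 2 in ['e', 'a', 'c', 'd'] -> ['c', 'e', 'a', 'd']
'e': index 1 in ['c', 'e', 'a', 'd'] -> ['e', 'c', 'a', 'd']
'a': index 2 in ['e', 'c', 'a', 'd'] -> ['a', 'e', 'c', 'd']
'd': index 3 in ['a', 'e', 'c', 'd'] -> ['d', 'a', 'e', 'c']
'e': index 2 in ['d', 'a', 'e', 'c'] -> ['e', 'd', 'a', 'c']
'c': index 3 in ['e', 'd', 'a', 'c'] -> ['c', 'e', 'd', 'a']
'c': index 0 in ['c', 'e', 'd', 'a'] -> ['c', 'e', 'd', 'a']
'd': index 2 in ['c', 'e', 'd', 'a'] -> ['d', 'c', 'e', 'a']
'a': index 3 in ['d', 'c', 'e', 'a'] -> ['a', 'd', 'c', 'e']
'd': index 1 in ['a', 'd', 'c', 'e'] -> ['d', 'a', 'c', 'e']


Output: [3, 2, 1, 2, 3, 2, 3, 0, 2, 3, 1]


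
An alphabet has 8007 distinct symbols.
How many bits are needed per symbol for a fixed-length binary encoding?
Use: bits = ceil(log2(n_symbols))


log2(8007) = 12.967
Bracket: 2^12 = 4096 < 8007 <= 2^13 = 8192
So ceil(log2(8007)) = 13

bits = ceil(log2(8007)) = ceil(12.967) = 13 bits


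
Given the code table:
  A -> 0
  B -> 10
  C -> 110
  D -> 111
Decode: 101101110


Decoding:
10 -> B
110 -> C
111 -> D
0 -> A


Result: BCDA


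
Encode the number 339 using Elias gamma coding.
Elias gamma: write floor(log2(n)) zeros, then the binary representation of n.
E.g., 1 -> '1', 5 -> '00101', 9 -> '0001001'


num_bits = floor(log2(339)) + 1 = 9
leading_zeros = num_bits - 1 = 8
binary(339) = 101010011

Elias gamma(339) = '00000000' + '101010011' = 00000000101010011 (17 bits)


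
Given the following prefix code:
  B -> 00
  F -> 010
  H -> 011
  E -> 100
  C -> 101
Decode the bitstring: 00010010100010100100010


Decoding step by step:
Bits 00 -> B
Bits 010 -> F
Bits 010 -> F
Bits 100 -> E
Bits 010 -> F
Bits 100 -> E
Bits 100 -> E
Bits 010 -> F


Decoded message: BFFEFEEF


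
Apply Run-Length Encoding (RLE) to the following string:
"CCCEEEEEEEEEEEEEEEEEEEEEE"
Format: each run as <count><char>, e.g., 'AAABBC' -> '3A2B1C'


Scanning runs left to right:
  i=0: run of 'C' x 3 -> '3C'
  i=3: run of 'E' x 22 -> '22E'

RLE = 3C22E


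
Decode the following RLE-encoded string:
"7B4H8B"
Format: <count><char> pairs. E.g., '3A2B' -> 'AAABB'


Expanding each <count><char> pair:
  7B -> 'BBBBBBB'
  4H -> 'HHHH'
  8B -> 'BBBBBBBB'

Decoded = BBBBBBBHHHHBBBBBBBB


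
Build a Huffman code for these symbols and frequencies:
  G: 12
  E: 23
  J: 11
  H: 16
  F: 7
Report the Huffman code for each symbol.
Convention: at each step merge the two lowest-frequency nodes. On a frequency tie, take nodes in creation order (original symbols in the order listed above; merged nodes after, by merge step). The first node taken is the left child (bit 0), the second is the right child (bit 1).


Huffman tree construction:
Step 1: Merge F(7) + J(11) = 18
Step 2: Merge G(12) + H(16) = 28
Step 3: Merge (F+J)(18) + E(23) = 41
Step 4: Merge (G+H)(28) + ((F+J)+E)(41) = 69
Read each symbol's code off the tree from the root (left child = 0, right child = 1).

Codes:
  G: 00 (length 2)
  E: 11 (length 2)
  J: 101 (length 3)
  H: 01 (length 2)
  F: 100 (length 3)
Average code length: 156/69 = 2.2609 bits/symbol


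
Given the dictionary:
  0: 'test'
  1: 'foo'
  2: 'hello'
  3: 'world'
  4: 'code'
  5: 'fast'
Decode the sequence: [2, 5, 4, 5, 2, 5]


Look up each index in the dictionary:
  2 -> 'hello'
  5 -> 'fast'
  4 -> 'code'
  5 -> 'fast'
  2 -> 'hello'
  5 -> 'fast'

Decoded: "hello fast code fast hello fast"


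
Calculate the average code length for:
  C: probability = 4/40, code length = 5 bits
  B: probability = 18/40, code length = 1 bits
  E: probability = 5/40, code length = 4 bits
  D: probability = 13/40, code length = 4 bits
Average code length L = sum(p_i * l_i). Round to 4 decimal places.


Weighted contributions p_i * l_i:
  C: (4/40) * 5 = 20/40
  B: (18/40) * 1 = 18/40
  E: (5/40) * 4 = 20/40
  D: (13/40) * 4 = 52/40
Sum = (20 + 18 + 20 + 52)/40 = 110/40

L = 110/40 = 2.7500 bits/symbol


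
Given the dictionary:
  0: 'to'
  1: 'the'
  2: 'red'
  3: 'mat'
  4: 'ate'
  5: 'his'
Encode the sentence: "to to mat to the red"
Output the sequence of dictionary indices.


Look up each word in the dictionary:
  'to' -> 0
  'to' -> 0
  'mat' -> 3
  'to' -> 0
  'the' -> 1
  'red' -> 2

Encoded: [0, 0, 3, 0, 1, 2]


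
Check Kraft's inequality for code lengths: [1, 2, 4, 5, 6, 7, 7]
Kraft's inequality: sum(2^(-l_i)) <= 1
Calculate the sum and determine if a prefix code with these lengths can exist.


Sum = 2^(-1) + 2^(-2) + 2^(-4) + 2^(-5) + 2^(-6) + 2^(-7) + 2^(-7)
    = 0.5 + 0.25 + 0.0625 + 0.03125 + 0.015625 + 0.0078125 + 0.0078125
    = 112/128 = 0.875
Since 0.875 <= 1, Kraft's inequality IS satisfied.
A prefix code with these lengths CAN exist.

Kraft sum = 0.875. Satisfied.


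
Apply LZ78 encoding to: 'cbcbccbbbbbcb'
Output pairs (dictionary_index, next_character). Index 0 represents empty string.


LZ78 encoding steps:
Dictionary: {0: ''}
Step 1: w='' (idx 0), next='c' -> output (0, 'c'), add 'c' as idx 1
Step 2: w='' (idx 0), next='b' -> output (0, 'b'), add 'b' as idx 2
Step 3: w='c' (idx 1), next='b' -> output (1, 'b'), add 'cb' as idx 3
Step 4: w='c' (idx 1), next='c' -> output (1, 'c'), add 'cc' as idx 4
Step 5: w='b' (idx 2), next='b' -> output (2, 'b'), add 'bb' as idx 5
Step 6: w='bb' (idx 5), next='b' -> output (5, 'b'), add 'bbb' as idx 6
Step 7: w='cb' (idx 3), end of input -> output (3, '')


Encoded: [(0, 'c'), (0, 'b'), (1, 'b'), (1, 'c'), (2, 'b'), (5, 'b'), (3, '')]


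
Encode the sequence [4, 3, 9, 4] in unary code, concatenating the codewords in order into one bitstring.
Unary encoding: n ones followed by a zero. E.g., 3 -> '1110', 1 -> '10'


Encode each number as n ones followed by a terminating 0:
  4 -> 11110 (5 bits)
  3 -> 1110 (4 bits)
  9 -> 1111111110 (10 bits)
  4 -> 11110 (5 bits)
Total length = 5 + 4 + 10 + 5 = 24 bits.

Unary([4, 3, 9, 4]) = 111101110111111111011110 (24 bits)


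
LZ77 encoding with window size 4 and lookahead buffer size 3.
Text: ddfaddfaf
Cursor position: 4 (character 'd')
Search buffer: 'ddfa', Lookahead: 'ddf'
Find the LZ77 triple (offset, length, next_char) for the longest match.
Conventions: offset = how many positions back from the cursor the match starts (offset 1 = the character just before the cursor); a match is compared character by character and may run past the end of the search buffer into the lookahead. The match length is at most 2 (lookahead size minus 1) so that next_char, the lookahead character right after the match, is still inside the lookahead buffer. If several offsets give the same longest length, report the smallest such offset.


Try each offset into the search buffer:
  offset=1 (pos 3, char 'a'): match length 0
  offset=2 (pos 2, char 'f'): match length 0
  offset=3 (pos 1, char 'd'): match length 1
  offset=4 (pos 0, char 'd'): match length 2
Longest match has length 2 at offset 4.
next_char = character at position 4 + 2 = 6 -> 'f'

Best match: offset=4, length=2 (matching 'dd' starting at position 0)
LZ77 triple: (4, 2, 'f')


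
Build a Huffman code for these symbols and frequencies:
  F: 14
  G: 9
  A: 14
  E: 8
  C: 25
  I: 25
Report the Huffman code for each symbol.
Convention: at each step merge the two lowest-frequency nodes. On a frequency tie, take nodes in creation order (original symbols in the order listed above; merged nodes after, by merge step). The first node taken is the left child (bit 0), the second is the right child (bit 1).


Huffman tree construction:
Step 1: Merge E(8) + G(9) = 17
Step 2: Merge F(14) + A(14) = 28
Step 3: Merge (E+G)(17) + C(25) = 42
Step 4: Merge I(25) + (F+A)(28) = 53
Step 5: Merge ((E+G)+C)(42) + (I+(F+A))(53) = 95
Read each symbol's code off the tree from the root (left child = 0, right child = 1).

Codes:
  F: 110 (length 3)
  G: 001 (length 3)
  A: 111 (length 3)
  E: 000 (length 3)
  C: 01 (length 2)
  I: 10 (length 2)
Average code length: 235/95 = 2.4737 bits/symbol


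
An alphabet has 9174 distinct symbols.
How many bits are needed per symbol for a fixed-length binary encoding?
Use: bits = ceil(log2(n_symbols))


log2(9174) = 13.1633
Bracket: 2^13 = 8192 < 9174 <= 2^14 = 16384
So ceil(log2(9174)) = 14

bits = ceil(log2(9174)) = ceil(13.1633) = 14 bits


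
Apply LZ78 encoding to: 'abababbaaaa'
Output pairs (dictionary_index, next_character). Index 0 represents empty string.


LZ78 encoding steps:
Dictionary: {0: ''}
Step 1: w='' (idx 0), next='a' -> output (0, 'a'), add 'a' as idx 1
Step 2: w='' (idx 0), next='b' -> output (0, 'b'), add 'b' as idx 2
Step 3: w='a' (idx 1), next='b' -> output (1, 'b'), add 'ab' as idx 3
Step 4: w='ab' (idx 3), next='b' -> output (3, 'b'), add 'abb' as idx 4
Step 5: w='a' (idx 1), next='a' -> output (1, 'a'), add 'aa' as idx 5
Step 6: w='aa' (idx 5), end of input -> output (5, '')


Encoded: [(0, 'a'), (0, 'b'), (1, 'b'), (3, 'b'), (1, 'a'), (5, '')]


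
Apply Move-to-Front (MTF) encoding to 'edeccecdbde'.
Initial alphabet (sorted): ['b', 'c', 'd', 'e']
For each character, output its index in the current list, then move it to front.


MTF encoding:
'e': index 3 in ['b', 'c', 'd', 'e'] -> ['e', 'b', 'c', 'd']
'd': index 3 in ['e', 'b', 'c', 'd'] -> ['d', 'e', 'b', 'c']
'e': index 1 in ['d', 'e', 'b', 'c'] -> ['e', 'd', 'b', 'c']
'c': index 3 in ['e', 'd', 'b', 'c'] -> ['c', 'e', 'd', 'b']
'c': index 0 in ['c', 'e', 'd', 'b'] -> ['c', 'e', 'd', 'b']
'e': index 1 in ['c', 'e', 'd', 'b'] -> ['e', 'c', 'd', 'b']
'c': index 1 in ['e', 'c', 'd', 'b'] -> ['c', 'e', 'd', 'b']
'd': index 2 in ['c', 'e', 'd', 'b'] -> ['d', 'c', 'e', 'b']
'b': index 3 in ['d', 'c', 'e', 'b'] -> ['b', 'd', 'c', 'e']
'd': index 1 in ['b', 'd', 'c', 'e'] -> ['d', 'b', 'c', 'e']
'e': index 3 in ['d', 'b', 'c', 'e'] -> ['e', 'd', 'b', 'c']


Output: [3, 3, 1, 3, 0, 1, 1, 2, 3, 1, 3]


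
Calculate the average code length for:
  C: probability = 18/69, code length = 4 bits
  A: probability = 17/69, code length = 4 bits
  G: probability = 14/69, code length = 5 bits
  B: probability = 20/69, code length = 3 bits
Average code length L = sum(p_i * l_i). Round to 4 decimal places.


Weighted contributions p_i * l_i:
  C: (18/69) * 4 = 72/69
  A: (17/69) * 4 = 68/69
  G: (14/69) * 5 = 70/69
  B: (20/69) * 3 = 60/69
Sum = (72 + 68 + 70 + 60)/69 = 270/69

L = 270/69 = 3.9130 bits/symbol


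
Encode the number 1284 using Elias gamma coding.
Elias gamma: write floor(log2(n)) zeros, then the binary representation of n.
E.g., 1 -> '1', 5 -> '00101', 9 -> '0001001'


num_bits = floor(log2(1284)) + 1 = 11
leading_zeros = num_bits - 1 = 10
binary(1284) = 10100000100

Elias gamma(1284) = '0000000000' + '10100000100' = 000000000010100000100 (21 bits)


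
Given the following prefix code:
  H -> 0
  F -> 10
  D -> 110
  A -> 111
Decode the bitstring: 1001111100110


Decoding step by step:
Bits 10 -> F
Bits 0 -> H
Bits 111 -> A
Bits 110 -> D
Bits 0 -> H
Bits 110 -> D


Decoded message: FHADHD


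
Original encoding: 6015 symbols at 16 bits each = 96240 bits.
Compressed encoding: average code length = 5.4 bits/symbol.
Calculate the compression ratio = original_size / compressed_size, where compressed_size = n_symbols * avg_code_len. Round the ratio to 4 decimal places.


original_size = n_symbols * orig_bits = 6015 * 16 = 96240 bits
compressed_size = n_symbols * avg_code_len = 6015 * 5.4 = 32481.0 bits
ratio = original_size / compressed_size = 96240 / 32481.0 = 2.963

Compression ratio = 2.963


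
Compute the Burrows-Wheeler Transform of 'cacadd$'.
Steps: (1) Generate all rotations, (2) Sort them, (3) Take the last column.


Rotations (sorted):
  0: $cacadd -> last char: d
  1: acadd$c -> last char: c
  2: add$cac -> last char: c
  3: cacadd$ -> last char: $
  4: cadd$ca -> last char: a
  5: d$cacad -> last char: d
  6: dd$caca -> last char: a


BWT = dcc$ada


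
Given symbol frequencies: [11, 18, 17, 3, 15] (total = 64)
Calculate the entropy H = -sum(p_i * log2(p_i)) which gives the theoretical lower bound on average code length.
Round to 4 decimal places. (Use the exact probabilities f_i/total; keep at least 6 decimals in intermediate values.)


Per-symbol terms -p_i * log2(p_i) with p_i = f_i/64:
  p = 11/64 = 0.171875: log2(p) = -2.540568, -p*log2(p) = 0.436660
  p = 18/64 = 0.281250: log2(p) = -1.830075, -p*log2(p) = 0.514709
  p = 17/64 = 0.265625: log2(p) = -1.912537, -p*log2(p) = 0.508018
  p = 3/64 = 0.046875: log2(p) = -4.415037, -p*log2(p) = 0.206955
  p = 15/64 = 0.234375: log2(p) = -2.093109, -p*log2(p) = 0.490573
H = 0.436660 + 0.514709 + 0.508018 + 0.206955 + 0.490573 = 2.156915

H = 2.1569 bits/symbol


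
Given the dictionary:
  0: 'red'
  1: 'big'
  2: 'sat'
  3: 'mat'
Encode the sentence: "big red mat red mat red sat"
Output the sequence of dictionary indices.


Look up each word in the dictionary:
  'big' -> 1
  'red' -> 0
  'mat' -> 3
  'red' -> 0
  'mat' -> 3
  'red' -> 0
  'sat' -> 2

Encoded: [1, 0, 3, 0, 3, 0, 2]


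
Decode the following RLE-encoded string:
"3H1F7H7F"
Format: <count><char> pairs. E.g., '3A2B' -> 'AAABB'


Expanding each <count><char> pair:
  3H -> 'HHH'
  1F -> 'F'
  7H -> 'HHHHHHH'
  7F -> 'FFFFFFF'

Decoded = HHHFHHHHHHHFFFFFFF


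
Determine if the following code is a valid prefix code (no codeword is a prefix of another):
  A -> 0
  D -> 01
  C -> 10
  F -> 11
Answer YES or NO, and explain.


Checking each pair (does one codeword prefix another?):
  A='0' vs D='01': prefix -- VIOLATION

NO -- this is NOT a valid prefix code. A (0) is a prefix of D (01).


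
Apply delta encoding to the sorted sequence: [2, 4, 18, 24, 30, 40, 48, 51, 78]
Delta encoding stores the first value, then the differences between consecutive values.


First value: 2
Deltas:
  4 - 2 = 2
  18 - 4 = 14
  24 - 18 = 6
  30 - 24 = 6
  40 - 30 = 10
  48 - 40 = 8
  51 - 48 = 3
  78 - 51 = 27


Delta encoded: [2, 2, 14, 6, 6, 10, 8, 3, 27]


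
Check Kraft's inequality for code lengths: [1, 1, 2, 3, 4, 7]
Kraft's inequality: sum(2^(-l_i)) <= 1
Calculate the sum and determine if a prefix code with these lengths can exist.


Sum = 2^(-1) + 2^(-1) + 2^(-2) + 2^(-3) + 2^(-4) + 2^(-7)
    = 0.5 + 0.5 + 0.25 + 0.125 + 0.0625 + 0.0078125
    = 185/128 = 1.4453125
Since 1.4453125 > 1, Kraft's inequality is NOT satisfied.
A prefix code with these lengths CANNOT exist.

Kraft sum = 1.4453125. Not satisfied.


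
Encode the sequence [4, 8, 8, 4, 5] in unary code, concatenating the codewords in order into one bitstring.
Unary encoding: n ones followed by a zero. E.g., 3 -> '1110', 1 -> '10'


Encode each number as n ones followed by a terminating 0:
  4 -> 11110 (5 bits)
  8 -> 111111110 (9 bits)
  8 -> 111111110 (9 bits)
  4 -> 11110 (5 bits)
  5 -> 111110 (6 bits)
Total length = 5 + 9 + 9 + 5 + 6 = 34 bits.

Unary([4, 8, 8, 4, 5]) = 1111011111111011111111011110111110 (34 bits)


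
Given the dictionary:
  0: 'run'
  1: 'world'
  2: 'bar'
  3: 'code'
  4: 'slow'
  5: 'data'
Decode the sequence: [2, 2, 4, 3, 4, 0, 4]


Look up each index in the dictionary:
  2 -> 'bar'
  2 -> 'bar'
  4 -> 'slow'
  3 -> 'code'
  4 -> 'slow'
  0 -> 'run'
  4 -> 'slow'

Decoded: "bar bar slow code slow run slow"


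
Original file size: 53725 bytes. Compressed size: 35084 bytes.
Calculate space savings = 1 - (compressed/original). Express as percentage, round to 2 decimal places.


ratio = compressed/original = 35084/53725 = 0.653029
savings = 1 - ratio = 1 - 0.653029 = 0.346971
as a percentage: 0.346971 * 100 = 34.7%

Space savings = 1 - 35084/53725 = 34.7%


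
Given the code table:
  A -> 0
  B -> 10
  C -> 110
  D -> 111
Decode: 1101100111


Decoding:
110 -> C
110 -> C
0 -> A
111 -> D


Result: CCAD


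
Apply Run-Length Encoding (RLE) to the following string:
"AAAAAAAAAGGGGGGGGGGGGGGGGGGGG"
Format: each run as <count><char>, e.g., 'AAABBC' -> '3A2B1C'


Scanning runs left to right:
  i=0: run of 'A' x 9 -> '9A'
  i=9: run of 'G' x 20 -> '20G'

RLE = 9A20G


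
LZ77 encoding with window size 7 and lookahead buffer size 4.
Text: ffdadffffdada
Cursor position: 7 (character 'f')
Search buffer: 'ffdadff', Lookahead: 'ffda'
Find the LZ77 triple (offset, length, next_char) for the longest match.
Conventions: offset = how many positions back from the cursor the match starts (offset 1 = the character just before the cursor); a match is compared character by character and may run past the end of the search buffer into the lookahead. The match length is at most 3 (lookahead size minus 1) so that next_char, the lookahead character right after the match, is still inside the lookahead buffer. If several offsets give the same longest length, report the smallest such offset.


Try each offset into the search buffer:
  offset=1 (pos 6, char 'f'): match length 2
  offset=2 (pos 5, char 'f'): match length 2
  offset=3 (pos 4, char 'd'): match length 0
  offset=4 (pos 3, char 'a'): match length 0
  offset=5 (pos 2, char 'd'): match length 0
  offset=6 (pos 1, char 'f'): match length 1
  offset=7 (pos 0, char 'f'): match length 3
Longest match has length 3 at offset 7.
next_char = character at position 7 + 3 = 10 -> 'a'

Best match: offset=7, length=3 (matching 'ffd' starting at position 0)
LZ77 triple: (7, 3, 'a')


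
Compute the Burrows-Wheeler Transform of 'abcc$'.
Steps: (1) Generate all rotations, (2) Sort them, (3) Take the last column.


Rotations (sorted):
  0: $abcc -> last char: c
  1: abcc$ -> last char: $
  2: bcc$a -> last char: a
  3: c$abc -> last char: c
  4: cc$ab -> last char: b


BWT = c$acb


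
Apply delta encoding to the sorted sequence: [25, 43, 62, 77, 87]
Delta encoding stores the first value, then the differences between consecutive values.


First value: 25
Deltas:
  43 - 25 = 18
  62 - 43 = 19
  77 - 62 = 15
  87 - 77 = 10


Delta encoded: [25, 18, 19, 15, 10]


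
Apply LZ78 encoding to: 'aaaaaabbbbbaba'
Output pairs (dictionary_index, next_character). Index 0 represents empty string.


LZ78 encoding steps:
Dictionary: {0: ''}
Step 1: w='' (idx 0), next='a' -> output (0, 'a'), add 'a' as idx 1
Step 2: w='a' (idx 1), next='a' -> output (1, 'a'), add 'aa' as idx 2
Step 3: w='aa' (idx 2), next='a' -> output (2, 'a'), add 'aaa' as idx 3
Step 4: w='' (idx 0), next='b' -> output (0, 'b'), add 'b' as idx 4
Step 5: w='b' (idx 4), next='b' -> output (4, 'b'), add 'bb' as idx 5
Step 6: w='bb' (idx 5), next='a' -> output (5, 'a'), add 'bba' as idx 6
Step 7: w='b' (idx 4), next='a' -> output (4, 'a'), add 'ba' as idx 7


Encoded: [(0, 'a'), (1, 'a'), (2, 'a'), (0, 'b'), (4, 'b'), (5, 'a'), (4, 'a')]


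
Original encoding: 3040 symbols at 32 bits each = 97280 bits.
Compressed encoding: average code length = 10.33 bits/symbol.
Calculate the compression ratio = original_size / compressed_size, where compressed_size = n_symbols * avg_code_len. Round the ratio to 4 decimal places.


original_size = n_symbols * orig_bits = 3040 * 32 = 97280 bits
compressed_size = n_symbols * avg_code_len = 3040 * 10.33 = 31403.2 bits
ratio = original_size / compressed_size = 97280 / 31403.2 = 3.0978

Compression ratio = 3.0978


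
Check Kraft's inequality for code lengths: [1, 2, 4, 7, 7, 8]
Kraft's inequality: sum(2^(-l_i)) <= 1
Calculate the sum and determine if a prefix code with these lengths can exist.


Sum = 2^(-1) + 2^(-2) + 2^(-4) + 2^(-7) + 2^(-7) + 2^(-8)
    = 0.5 + 0.25 + 0.0625 + 0.0078125 + 0.0078125 + 0.00390625
    = 213/256 = 0.83203125
Since 0.83203125 <= 1, Kraft's inequality IS satisfied.
A prefix code with these lengths CAN exist.

Kraft sum = 0.83203125. Satisfied.


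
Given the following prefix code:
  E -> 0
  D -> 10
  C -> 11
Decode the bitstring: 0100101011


Decoding step by step:
Bits 0 -> E
Bits 10 -> D
Bits 0 -> E
Bits 10 -> D
Bits 10 -> D
Bits 11 -> C


Decoded message: EDEDDC


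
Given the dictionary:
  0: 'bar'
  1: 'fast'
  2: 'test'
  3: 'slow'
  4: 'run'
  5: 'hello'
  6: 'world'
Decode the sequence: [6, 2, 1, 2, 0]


Look up each index in the dictionary:
  6 -> 'world'
  2 -> 'test'
  1 -> 'fast'
  2 -> 'test'
  0 -> 'bar'

Decoded: "world test fast test bar"


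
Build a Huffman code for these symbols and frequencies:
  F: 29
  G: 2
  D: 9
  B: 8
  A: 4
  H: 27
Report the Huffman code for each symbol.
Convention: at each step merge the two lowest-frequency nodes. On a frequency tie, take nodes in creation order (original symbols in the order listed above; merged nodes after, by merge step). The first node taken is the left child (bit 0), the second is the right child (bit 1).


Huffman tree construction:
Step 1: Merge G(2) + A(4) = 6
Step 2: Merge (G+A)(6) + B(8) = 14
Step 3: Merge D(9) + ((G+A)+B)(14) = 23
Step 4: Merge (D+((G+A)+B))(23) + H(27) = 50
Step 5: Merge F(29) + ((D+((G+A)+B))+H)(50) = 79
Read each symbol's code off the tree from the root (left child = 0, right child = 1).

Codes:
  F: 0 (length 1)
  G: 10100 (length 5)
  D: 100 (length 3)
  B: 1011 (length 4)
  A: 10101 (length 5)
  H: 11 (length 2)
Average code length: 172/79 = 2.1772 bits/symbol


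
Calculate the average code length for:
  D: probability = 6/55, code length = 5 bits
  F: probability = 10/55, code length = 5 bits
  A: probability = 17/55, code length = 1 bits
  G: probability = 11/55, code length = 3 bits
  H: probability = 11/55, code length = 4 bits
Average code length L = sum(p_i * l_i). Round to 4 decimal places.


Weighted contributions p_i * l_i:
  D: (6/55) * 5 = 30/55
  F: (10/55) * 5 = 50/55
  A: (17/55) * 1 = 17/55
  G: (11/55) * 3 = 33/55
  H: (11/55) * 4 = 44/55
Sum = (30 + 50 + 17 + 33 + 44)/55 = 174/55

L = 174/55 = 3.1636 bits/symbol


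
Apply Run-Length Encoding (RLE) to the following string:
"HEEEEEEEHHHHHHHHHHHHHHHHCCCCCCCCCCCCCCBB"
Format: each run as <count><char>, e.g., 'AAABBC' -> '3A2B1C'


Scanning runs left to right:
  i=0: run of 'H' x 1 -> '1H'
  i=1: run of 'E' x 7 -> '7E'
  i=8: run of 'H' x 16 -> '16H'
  i=24: run of 'C' x 14 -> '14C'
  i=38: run of 'B' x 2 -> '2B'

RLE = 1H7E16H14C2B


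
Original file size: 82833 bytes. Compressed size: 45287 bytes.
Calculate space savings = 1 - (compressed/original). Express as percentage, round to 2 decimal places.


ratio = compressed/original = 45287/82833 = 0.546727
savings = 1 - ratio = 1 - 0.546727 = 0.453273
as a percentage: 0.453273 * 100 = 45.33%

Space savings = 1 - 45287/82833 = 45.33%


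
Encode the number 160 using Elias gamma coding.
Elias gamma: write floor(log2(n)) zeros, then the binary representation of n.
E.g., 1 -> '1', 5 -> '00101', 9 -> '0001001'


num_bits = floor(log2(160)) + 1 = 8
leading_zeros = num_bits - 1 = 7
binary(160) = 10100000

Elias gamma(160) = '0000000' + '10100000' = 000000010100000 (15 bits)


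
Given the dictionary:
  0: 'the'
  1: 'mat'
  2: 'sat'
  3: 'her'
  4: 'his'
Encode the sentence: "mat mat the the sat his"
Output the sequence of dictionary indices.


Look up each word in the dictionary:
  'mat' -> 1
  'mat' -> 1
  'the' -> 0
  'the' -> 0
  'sat' -> 2
  'his' -> 4

Encoded: [1, 1, 0, 0, 2, 4]


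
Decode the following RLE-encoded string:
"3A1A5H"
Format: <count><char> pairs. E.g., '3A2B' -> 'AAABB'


Expanding each <count><char> pair:
  3A -> 'AAA'
  1A -> 'A'
  5H -> 'HHHHH'

Decoded = AAAAHHHHH


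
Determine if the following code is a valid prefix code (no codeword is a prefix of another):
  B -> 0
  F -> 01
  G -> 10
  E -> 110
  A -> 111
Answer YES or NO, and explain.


Checking each pair (does one codeword prefix another?):
  B='0' vs F='01': prefix -- VIOLATION

NO -- this is NOT a valid prefix code. B (0) is a prefix of F (01).


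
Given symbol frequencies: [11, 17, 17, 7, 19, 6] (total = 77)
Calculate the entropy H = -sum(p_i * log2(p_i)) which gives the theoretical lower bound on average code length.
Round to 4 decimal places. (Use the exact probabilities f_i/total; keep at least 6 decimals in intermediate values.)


Per-symbol terms -p_i * log2(p_i) with p_i = f_i/77:
  p = 11/77 = 0.142857: log2(p) = -2.807355, -p*log2(p) = 0.401051
  p = 17/77 = 0.220779: log2(p) = -2.179324, -p*log2(p) = 0.481149
  p = 17/77 = 0.220779: log2(p) = -2.179324, -p*log2(p) = 0.481149
  p = 7/77 = 0.090909: log2(p) = -3.459432, -p*log2(p) = 0.314494
  p = 19/77 = 0.246753: log2(p) = -2.018859, -p*log2(p) = 0.498160
  p = 6/77 = 0.077922: log2(p) = -3.681824, -p*log2(p) = 0.286895
H = 0.401051 + 0.481149 + 0.481149 + 0.314494 + 0.498160 + 0.286895 = 2.462898

H = 2.4629 bits/symbol


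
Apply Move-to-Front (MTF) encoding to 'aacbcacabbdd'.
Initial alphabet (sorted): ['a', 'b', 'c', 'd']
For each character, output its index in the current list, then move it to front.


MTF encoding:
'a': index 0 in ['a', 'b', 'c', 'd'] -> ['a', 'b', 'c', 'd']
'a': index 0 in ['a', 'b', 'c', 'd'] -> ['a', 'b', 'c', 'd']
'c': index 2 in ['a', 'b', 'c', 'd'] -> ['c', 'a', 'b', 'd']
'b': index 2 in ['c', 'a', 'b', 'd'] -> ['b', 'c', 'a', 'd']
'c': index 1 in ['b', 'c', 'a', 'd'] -> ['c', 'b', 'a', 'd']
'a': index 2 in ['c', 'b', 'a', 'd'] -> ['a', 'c', 'b', 'd']
'c': index 1 in ['a', 'c', 'b', 'd'] -> ['c', 'a', 'b', 'd']
'a': index 1 in ['c', 'a', 'b', 'd'] -> ['a', 'c', 'b', 'd']
'b': index 2 in ['a', 'c', 'b', 'd'] -> ['b', 'a', 'c', 'd']
'b': index 0 in ['b', 'a', 'c', 'd'] -> ['b', 'a', 'c', 'd']
'd': index 3 in ['b', 'a', 'c', 'd'] -> ['d', 'b', 'a', 'c']
'd': index 0 in ['d', 'b', 'a', 'c'] -> ['d', 'b', 'a', 'c']


Output: [0, 0, 2, 2, 1, 2, 1, 1, 2, 0, 3, 0]


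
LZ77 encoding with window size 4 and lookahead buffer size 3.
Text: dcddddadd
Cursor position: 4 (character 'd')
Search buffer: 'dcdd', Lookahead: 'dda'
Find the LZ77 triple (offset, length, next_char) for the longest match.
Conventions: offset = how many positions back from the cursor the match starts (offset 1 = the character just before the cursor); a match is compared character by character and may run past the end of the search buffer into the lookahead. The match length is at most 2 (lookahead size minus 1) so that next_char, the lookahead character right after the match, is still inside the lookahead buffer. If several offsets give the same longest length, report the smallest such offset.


Try each offset into the search buffer:
  offset=1 (pos 3, char 'd'): match length 2
  offset=2 (pos 2, char 'd'): match length 2
  offset=3 (pos 1, char 'c'): match length 0
  offset=4 (pos 0, char 'd'): match length 1
Longest match has length 2, found at offsets 1, 2; take the smallest, offset 1.
next_char = character at position 4 + 2 = 6 -> 'a'

Best match: offset=1, length=2 (matching 'dd' starting at position 3)
LZ77 triple: (1, 2, 'a')


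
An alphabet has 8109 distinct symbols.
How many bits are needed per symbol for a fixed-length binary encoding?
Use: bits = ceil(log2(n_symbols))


log2(8109) = 12.9853
Bracket: 2^12 = 4096 < 8109 <= 2^13 = 8192
So ceil(log2(8109)) = 13

bits = ceil(log2(8109)) = ceil(12.9853) = 13 bits


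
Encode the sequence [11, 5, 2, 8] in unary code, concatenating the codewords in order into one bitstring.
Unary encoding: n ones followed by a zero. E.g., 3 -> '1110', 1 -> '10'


Encode each number as n ones followed by a terminating 0:
  11 -> 111111111110 (12 bits)
  5 -> 111110 (6 bits)
  2 -> 110 (3 bits)
  8 -> 111111110 (9 bits)
Total length = 12 + 6 + 3 + 9 = 30 bits.

Unary([11, 5, 2, 8]) = 111111111110111110110111111110 (30 bits)


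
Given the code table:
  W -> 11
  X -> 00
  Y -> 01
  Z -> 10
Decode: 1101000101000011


Decoding:
11 -> W
01 -> Y
00 -> X
01 -> Y
01 -> Y
00 -> X
00 -> X
11 -> W


Result: WYXYYXXW


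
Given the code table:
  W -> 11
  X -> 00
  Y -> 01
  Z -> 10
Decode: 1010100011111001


Decoding:
10 -> Z
10 -> Z
10 -> Z
00 -> X
11 -> W
11 -> W
10 -> Z
01 -> Y


Result: ZZZXWWZY


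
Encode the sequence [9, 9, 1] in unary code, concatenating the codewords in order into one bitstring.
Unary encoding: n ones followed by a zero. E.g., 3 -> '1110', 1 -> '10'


Encode each number as n ones followed by a terminating 0:
  9 -> 1111111110 (10 bits)
  9 -> 1111111110 (10 bits)
  1 -> 10 (2 bits)
Total length = 10 + 10 + 2 = 22 bits.

Unary([9, 9, 1]) = 1111111110111111111010 (22 bits)


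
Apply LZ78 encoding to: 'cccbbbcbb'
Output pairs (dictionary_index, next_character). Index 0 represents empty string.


LZ78 encoding steps:
Dictionary: {0: ''}
Step 1: w='' (idx 0), next='c' -> output (0, 'c'), add 'c' as idx 1
Step 2: w='c' (idx 1), next='c' -> output (1, 'c'), add 'cc' as idx 2
Step 3: w='' (idx 0), next='b' -> output (0, 'b'), add 'b' as idx 3
Step 4: w='b' (idx 3), next='b' -> output (3, 'b'), add 'bb' as idx 4
Step 5: w='c' (idx 1), next='b' -> output (1, 'b'), add 'cb' as idx 5
Step 6: w='b' (idx 3), end of input -> output (3, '')


Encoded: [(0, 'c'), (1, 'c'), (0, 'b'), (3, 'b'), (1, 'b'), (3, '')]


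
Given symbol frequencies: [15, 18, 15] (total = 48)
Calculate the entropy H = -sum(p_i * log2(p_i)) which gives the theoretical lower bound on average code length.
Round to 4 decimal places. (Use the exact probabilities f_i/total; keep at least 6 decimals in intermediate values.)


Per-symbol terms -p_i * log2(p_i) with p_i = f_i/48:
  p = 15/48 = 0.312500: log2(p) = -1.678072, -p*log2(p) = 0.524397
  p = 18/48 = 0.375000: log2(p) = -1.415037, -p*log2(p) = 0.530639
  p = 15/48 = 0.312500: log2(p) = -1.678072, -p*log2(p) = 0.524397
H = 0.524397 + 0.530639 + 0.524397 = 1.579433

H = 1.5794 bits/symbol


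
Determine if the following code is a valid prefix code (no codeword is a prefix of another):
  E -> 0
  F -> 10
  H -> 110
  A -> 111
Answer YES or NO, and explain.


Checking each pair (does one codeword prefix another?):
  E='0' vs F='10': no prefix
  E='0' vs H='110': no prefix
  E='0' vs A='111': no prefix
  F='10' vs E='0': no prefix
  F='10' vs H='110': no prefix
  F='10' vs A='111': no prefix
  H='110' vs E='0': no prefix
  H='110' vs F='10': no prefix
  H='110' vs A='111': no prefix
  A='111' vs E='0': no prefix
  A='111' vs F='10': no prefix
  A='111' vs H='110': no prefix
No violation found over all pairs.

YES -- this is a valid prefix code. No codeword is a prefix of any other codeword.
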